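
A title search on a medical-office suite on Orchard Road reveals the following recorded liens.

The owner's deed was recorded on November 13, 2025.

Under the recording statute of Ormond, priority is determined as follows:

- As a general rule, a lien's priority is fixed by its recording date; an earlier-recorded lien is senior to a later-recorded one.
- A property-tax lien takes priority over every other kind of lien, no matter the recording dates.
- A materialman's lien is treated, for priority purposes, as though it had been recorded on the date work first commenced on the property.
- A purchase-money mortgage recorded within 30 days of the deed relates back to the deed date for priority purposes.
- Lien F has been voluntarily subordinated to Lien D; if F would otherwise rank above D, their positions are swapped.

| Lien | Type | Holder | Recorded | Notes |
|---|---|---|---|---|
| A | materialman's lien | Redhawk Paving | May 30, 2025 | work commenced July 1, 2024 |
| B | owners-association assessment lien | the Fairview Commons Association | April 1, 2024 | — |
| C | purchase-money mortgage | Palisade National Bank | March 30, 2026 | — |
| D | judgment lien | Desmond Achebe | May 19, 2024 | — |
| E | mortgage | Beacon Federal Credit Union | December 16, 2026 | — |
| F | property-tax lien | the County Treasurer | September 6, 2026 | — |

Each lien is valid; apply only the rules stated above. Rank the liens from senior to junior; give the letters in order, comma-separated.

Adjusting effective dates: A's effective date is July 1, 2024, when work began; C was recorded 137 days after the deed — beyond 30 days — so no relation-back applies.
F is a property-tax lien, so it outranks all other liens regardless of date.
Among the remaining liens, by effective date: B (April 1, 2024), D (May 19, 2024), A (July 1, 2024), C (March 30, 2026), E (December 16, 2026).
The subordination applies — F was senior to D — so F and D swap.

D, B, F, A, C, E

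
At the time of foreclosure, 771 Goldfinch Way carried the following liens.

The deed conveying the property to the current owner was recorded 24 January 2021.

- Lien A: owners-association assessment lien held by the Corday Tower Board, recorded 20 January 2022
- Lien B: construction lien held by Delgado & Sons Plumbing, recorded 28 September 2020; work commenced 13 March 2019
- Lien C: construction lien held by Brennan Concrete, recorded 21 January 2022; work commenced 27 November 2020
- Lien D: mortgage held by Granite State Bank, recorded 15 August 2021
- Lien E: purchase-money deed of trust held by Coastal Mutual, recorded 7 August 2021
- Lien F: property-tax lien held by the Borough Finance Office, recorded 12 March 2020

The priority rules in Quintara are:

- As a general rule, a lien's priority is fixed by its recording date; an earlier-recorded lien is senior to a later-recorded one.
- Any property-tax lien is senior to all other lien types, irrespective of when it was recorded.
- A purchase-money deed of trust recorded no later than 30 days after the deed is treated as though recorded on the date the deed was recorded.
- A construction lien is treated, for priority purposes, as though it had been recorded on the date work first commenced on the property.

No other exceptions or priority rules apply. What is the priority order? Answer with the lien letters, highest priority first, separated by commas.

F, B, C, E, D, A

First, effective dates: B's effective date is 13 March 2019, when work began; C is treated as recorded 27 November 2020, the work-commencement date; E was recorded 195 days after the deed, outside the 30-day window, so it keeps its recording date.
F, as a property-tax lien, has superpriority and ranks first.
The other liens, earliest effective date first: B (13 March 2019), C (27 November 2020), E (7 August 2021), D (15 August 2021), A (20 January 2022).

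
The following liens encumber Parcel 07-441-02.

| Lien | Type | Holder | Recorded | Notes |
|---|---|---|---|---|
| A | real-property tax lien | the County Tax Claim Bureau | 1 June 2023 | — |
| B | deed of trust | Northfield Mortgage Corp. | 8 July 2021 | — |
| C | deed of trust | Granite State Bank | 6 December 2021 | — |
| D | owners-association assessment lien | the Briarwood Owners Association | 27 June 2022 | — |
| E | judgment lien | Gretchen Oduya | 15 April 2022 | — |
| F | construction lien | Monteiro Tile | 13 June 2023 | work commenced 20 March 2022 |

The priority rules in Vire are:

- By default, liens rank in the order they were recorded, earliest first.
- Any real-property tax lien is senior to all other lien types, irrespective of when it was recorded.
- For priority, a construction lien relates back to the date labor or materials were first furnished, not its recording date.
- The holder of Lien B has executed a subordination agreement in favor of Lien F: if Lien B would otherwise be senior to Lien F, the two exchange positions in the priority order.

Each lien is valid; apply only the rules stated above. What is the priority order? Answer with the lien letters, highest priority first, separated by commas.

Effective dates after the stated exceptions: F is treated as recorded 20 March 2022, the work-commencement date.
A is a real-property tax lien, so it outranks all other liens regardless of date.
Among the remaining liens, by effective date: B (8 July 2021), C (6 December 2021), F (20 March 2022), E (15 April 2022), D (27 June 2022).
B would otherwise be senior to F, so under the subordination agreement B and F exchange positions.

A, F, C, B, E, D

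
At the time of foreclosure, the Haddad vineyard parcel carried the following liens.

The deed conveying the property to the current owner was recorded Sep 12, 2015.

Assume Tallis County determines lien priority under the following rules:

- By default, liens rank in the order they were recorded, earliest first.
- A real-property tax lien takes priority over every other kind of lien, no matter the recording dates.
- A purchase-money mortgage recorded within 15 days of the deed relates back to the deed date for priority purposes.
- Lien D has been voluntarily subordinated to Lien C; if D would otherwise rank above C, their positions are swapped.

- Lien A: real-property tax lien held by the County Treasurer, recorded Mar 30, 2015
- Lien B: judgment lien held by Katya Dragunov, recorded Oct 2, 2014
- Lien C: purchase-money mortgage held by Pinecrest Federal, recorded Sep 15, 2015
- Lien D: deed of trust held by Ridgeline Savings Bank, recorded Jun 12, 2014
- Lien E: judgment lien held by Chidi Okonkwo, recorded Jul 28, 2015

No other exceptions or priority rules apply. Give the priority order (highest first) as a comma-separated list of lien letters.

A, C, B, E, D

Effective dates: C's effective date is the deed date, Sep 12, 2015.
A, as a real-property tax lien, has superpriority and ranks first.
The other liens, earliest effective date first: D (Jun 12, 2014), B (Oct 2, 2014), E (Jul 28, 2015), C (Sep 12, 2015).
D is senior to C before the subordination, so the two trade places.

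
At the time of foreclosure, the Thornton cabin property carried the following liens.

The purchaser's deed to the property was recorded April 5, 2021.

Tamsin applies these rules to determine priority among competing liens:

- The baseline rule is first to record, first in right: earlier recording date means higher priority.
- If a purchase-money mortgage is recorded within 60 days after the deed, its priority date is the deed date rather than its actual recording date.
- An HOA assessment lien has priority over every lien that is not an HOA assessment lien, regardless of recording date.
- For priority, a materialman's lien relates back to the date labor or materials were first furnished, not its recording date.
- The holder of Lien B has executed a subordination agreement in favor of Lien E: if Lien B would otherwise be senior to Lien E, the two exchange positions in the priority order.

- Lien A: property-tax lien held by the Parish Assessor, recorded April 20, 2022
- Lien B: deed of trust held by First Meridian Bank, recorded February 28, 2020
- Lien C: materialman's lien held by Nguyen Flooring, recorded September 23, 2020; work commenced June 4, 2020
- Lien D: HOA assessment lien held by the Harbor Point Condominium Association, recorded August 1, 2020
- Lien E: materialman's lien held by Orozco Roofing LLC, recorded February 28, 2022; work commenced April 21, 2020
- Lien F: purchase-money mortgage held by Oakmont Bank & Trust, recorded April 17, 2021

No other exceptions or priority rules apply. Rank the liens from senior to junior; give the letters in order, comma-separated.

D, E, B, C, F, A

First, effective dates: C relates back to June 4, 2020 (work commenced); E is treated as recorded April 21, 2020, the work-commencement date; F was recorded within the 60-day window, so its effective date is the deed date April 5, 2021.
As an HOA assessment lien, D is senior to every other lien.
The other liens, earliest effective date first: B (February 28, 2020), E (April 21, 2020), C (June 4, 2020), F (April 5, 2021), A (April 20, 2022).
The subordination applies — B was senior to E — so B and E swap.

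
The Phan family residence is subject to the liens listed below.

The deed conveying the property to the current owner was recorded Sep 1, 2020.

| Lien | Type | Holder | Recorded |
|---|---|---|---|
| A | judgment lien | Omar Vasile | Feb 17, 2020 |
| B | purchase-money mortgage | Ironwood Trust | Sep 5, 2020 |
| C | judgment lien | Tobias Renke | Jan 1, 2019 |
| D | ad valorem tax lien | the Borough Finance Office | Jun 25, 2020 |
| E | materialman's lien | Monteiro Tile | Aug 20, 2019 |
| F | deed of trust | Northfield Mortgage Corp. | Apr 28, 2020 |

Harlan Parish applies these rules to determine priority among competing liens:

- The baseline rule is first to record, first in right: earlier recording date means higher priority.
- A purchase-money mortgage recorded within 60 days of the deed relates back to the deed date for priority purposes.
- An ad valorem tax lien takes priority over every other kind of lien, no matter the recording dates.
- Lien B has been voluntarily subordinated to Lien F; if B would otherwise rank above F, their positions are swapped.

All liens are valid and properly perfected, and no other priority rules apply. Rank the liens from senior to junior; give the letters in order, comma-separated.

D, C, E, A, F, B

Effective dates: B's effective date is the deed date, Sep 1, 2020.
As an ad valorem tax lien, D is senior to every other lien.
Remaining liens by effective date: C (Jan 1, 2019), E (Aug 20, 2019), A (Feb 17, 2020), F (Apr 28, 2020), B (Sep 1, 2020).
Since B is not senior to F, the subordination leaves the order unchanged.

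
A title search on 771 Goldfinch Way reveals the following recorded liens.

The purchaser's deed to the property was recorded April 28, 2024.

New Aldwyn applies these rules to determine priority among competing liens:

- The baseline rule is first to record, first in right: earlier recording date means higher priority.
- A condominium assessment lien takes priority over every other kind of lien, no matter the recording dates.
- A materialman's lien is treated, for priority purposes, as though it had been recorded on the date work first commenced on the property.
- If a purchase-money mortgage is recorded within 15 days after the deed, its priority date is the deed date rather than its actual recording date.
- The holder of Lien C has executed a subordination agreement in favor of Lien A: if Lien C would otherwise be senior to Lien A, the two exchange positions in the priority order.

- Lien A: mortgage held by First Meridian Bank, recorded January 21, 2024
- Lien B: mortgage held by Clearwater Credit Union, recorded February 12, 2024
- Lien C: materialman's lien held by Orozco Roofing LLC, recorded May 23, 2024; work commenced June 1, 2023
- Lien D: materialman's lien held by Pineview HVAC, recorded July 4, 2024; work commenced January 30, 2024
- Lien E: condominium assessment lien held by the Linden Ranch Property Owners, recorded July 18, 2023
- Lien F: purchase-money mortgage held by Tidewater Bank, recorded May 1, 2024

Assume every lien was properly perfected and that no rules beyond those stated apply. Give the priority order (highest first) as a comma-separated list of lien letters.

First, effective dates: C's effective date is June 1, 2023, when work began; D's effective date is January 30, 2024, when work began; F relates back to the deed date April 28, 2024.
E is a condominium assessment lien, so it outranks all other liens regardless of date.
Remaining liens by effective date: C (June 1, 2023), A (January 21, 2024), D (January 30, 2024), B (February 12, 2024), F (April 28, 2024).
C would otherwise be senior to A, so under the subordination agreement C and A exchange positions.

E, A, C, D, B, F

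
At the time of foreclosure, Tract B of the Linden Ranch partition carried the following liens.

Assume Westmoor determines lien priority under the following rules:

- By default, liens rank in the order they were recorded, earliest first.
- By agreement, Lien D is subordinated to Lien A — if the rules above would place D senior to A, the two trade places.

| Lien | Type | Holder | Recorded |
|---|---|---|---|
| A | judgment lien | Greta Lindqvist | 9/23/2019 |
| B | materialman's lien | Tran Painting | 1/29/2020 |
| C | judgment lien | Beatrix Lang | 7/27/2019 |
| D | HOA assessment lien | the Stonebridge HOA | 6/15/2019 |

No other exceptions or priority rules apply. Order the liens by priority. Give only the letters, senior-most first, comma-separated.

A, C, D, B

By effective date, earliest first: D (6/15/2019), C (7/27/2019), A (9/23/2019), B (1/29/2020).
Because D would otherwise rank above A, the subordination swaps them.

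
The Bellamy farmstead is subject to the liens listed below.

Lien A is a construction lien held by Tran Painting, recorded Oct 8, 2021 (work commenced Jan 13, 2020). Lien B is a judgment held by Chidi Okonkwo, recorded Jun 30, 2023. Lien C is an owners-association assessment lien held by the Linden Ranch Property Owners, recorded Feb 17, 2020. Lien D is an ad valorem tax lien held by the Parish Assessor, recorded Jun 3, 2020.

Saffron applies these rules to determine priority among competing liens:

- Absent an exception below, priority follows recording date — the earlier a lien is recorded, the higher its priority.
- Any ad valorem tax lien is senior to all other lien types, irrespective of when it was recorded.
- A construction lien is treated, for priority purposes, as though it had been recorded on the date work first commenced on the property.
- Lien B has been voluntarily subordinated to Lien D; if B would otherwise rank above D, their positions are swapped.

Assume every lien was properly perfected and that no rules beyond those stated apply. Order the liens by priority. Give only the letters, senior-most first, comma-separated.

D, A, C, B

Effective dates after the stated exceptions: A's effective date is Jan 13, 2020, when work began.
As an ad valorem tax lien, D is senior to every other lien.
Ordering the rest by effective date: A (Jan 13, 2020), C (Feb 17, 2020), B (Jun 30, 2023).
B already ranks below D; the subordination has no effect.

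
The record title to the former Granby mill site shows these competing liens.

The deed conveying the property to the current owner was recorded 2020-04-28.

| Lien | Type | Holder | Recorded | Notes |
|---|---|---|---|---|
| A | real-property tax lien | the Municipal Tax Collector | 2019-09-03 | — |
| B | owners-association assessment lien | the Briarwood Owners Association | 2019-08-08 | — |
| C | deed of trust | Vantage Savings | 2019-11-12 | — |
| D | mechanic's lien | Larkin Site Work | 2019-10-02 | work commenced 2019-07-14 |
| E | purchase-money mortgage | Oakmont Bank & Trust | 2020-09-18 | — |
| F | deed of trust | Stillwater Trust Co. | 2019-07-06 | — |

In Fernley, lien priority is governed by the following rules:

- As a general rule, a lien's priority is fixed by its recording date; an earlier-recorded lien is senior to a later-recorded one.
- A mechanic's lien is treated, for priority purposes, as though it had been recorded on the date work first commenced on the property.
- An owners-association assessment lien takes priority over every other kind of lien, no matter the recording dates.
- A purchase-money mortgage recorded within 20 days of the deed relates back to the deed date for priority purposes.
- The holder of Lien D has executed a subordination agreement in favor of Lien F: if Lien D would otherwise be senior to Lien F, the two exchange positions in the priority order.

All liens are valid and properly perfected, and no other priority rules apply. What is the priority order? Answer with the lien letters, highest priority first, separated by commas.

Effective dates: D is treated as recorded 2019-07-14, the work-commencement date; E was recorded 143 days after the deed — beyond 20 days — so no relation-back applies.
B, as an owners-association assessment lien, has superpriority and ranks first.
The other liens, earliest effective date first: F (2019-07-06), D (2019-07-14), A (2019-09-03), C (2019-11-12), E (2020-09-18).
D is already junior to F, so the subordination agreement changes nothing.

B, F, D, A, C, E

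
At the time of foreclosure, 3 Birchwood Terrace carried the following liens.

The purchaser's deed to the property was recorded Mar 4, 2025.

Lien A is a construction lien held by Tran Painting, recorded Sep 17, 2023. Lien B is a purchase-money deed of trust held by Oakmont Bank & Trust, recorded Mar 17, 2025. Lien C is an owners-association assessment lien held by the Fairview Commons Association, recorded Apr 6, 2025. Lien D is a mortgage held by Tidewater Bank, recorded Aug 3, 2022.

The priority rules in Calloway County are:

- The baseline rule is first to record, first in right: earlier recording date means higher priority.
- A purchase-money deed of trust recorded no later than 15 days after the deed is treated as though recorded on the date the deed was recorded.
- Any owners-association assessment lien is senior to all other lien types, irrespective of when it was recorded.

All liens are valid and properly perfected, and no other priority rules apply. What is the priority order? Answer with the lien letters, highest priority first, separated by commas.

Adjusting effective dates: B relates back to the deed date Mar 4, 2025.
C is an owners-association assessment lien and takes priority over every other lien.
The other liens, earliest effective date first: D (Aug 3, 2022), A (Sep 17, 2023), B (Mar 4, 2025).

C, D, A, B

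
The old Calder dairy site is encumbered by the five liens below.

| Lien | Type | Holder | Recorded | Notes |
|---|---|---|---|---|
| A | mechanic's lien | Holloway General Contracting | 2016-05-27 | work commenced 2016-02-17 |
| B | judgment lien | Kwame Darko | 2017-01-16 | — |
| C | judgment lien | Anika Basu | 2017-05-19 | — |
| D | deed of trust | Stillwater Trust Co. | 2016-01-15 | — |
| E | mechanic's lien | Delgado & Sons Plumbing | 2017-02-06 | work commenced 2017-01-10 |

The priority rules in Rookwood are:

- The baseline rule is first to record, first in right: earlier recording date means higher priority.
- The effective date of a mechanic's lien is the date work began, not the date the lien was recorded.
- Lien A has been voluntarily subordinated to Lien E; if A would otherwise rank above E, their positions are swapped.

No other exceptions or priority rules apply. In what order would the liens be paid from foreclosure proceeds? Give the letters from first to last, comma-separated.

D, E, A, B, C

Effective dates after the stated exceptions: A relates back to 2016-02-17 (work commenced); E is treated as recorded 2017-01-10, the work-commencement date.
By effective date: D (2016-01-15), A (2016-02-17), E (2017-01-10), B (2017-01-16), C (2017-05-19).
A would otherwise be senior to E, so under the subordination agreement A and E exchange positions.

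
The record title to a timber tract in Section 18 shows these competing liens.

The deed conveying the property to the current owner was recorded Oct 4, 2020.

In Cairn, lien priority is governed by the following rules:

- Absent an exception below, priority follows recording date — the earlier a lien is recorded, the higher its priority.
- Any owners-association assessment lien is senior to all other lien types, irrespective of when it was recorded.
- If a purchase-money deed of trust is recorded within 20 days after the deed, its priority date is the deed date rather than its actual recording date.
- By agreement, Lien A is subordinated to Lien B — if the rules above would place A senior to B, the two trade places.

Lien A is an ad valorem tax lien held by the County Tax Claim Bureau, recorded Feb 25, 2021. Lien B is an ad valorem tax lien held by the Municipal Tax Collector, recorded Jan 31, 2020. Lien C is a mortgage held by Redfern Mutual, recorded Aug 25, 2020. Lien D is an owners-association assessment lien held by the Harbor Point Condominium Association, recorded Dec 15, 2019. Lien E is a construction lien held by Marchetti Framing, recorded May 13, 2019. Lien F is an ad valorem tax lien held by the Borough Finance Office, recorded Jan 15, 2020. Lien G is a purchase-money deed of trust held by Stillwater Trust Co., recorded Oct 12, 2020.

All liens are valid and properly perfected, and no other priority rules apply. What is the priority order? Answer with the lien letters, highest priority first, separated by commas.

D, E, F, B, C, G, A

First, effective dates: G relates back to the deed date Oct 4, 2020.
D, as an owners-association assessment lien, has superpriority and ranks first.
The other liens, earliest effective date first: E (May 13, 2019), F (Jan 15, 2020), B (Jan 31, 2020), C (Aug 25, 2020), G (Oct 4, 2020), A (Feb 25, 2021).
A is already junior to B, so the subordination agreement changes nothing.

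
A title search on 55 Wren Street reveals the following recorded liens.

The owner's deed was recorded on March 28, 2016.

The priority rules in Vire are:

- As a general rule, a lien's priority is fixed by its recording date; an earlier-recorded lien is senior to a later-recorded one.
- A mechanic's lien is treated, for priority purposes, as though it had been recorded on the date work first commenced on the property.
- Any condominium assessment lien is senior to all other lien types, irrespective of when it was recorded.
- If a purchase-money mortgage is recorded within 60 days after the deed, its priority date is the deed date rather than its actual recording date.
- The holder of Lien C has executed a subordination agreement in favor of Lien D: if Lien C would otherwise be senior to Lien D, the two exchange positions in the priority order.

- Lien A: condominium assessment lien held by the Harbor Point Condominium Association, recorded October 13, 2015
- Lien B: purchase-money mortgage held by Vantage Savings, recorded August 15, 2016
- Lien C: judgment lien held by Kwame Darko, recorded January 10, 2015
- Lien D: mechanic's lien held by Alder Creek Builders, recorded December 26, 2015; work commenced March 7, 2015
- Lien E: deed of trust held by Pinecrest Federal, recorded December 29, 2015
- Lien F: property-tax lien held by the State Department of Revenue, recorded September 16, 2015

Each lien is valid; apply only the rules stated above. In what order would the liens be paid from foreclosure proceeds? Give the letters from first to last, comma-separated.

First, effective dates: B was recorded 140 days after the deed — beyond 60 days — so no relation-back applies; D is treated as recorded March 7, 2015, the work-commencement date.
A is a condominium assessment lien, so it outranks all other liens regardless of date.
Ordering the rest by effective date: C (January 10, 2015), D (March 7, 2015), F (September 16, 2015), E (December 29, 2015), B (August 15, 2016).
C is senior to D before the subordination, so the two trade places.

A, D, C, F, E, B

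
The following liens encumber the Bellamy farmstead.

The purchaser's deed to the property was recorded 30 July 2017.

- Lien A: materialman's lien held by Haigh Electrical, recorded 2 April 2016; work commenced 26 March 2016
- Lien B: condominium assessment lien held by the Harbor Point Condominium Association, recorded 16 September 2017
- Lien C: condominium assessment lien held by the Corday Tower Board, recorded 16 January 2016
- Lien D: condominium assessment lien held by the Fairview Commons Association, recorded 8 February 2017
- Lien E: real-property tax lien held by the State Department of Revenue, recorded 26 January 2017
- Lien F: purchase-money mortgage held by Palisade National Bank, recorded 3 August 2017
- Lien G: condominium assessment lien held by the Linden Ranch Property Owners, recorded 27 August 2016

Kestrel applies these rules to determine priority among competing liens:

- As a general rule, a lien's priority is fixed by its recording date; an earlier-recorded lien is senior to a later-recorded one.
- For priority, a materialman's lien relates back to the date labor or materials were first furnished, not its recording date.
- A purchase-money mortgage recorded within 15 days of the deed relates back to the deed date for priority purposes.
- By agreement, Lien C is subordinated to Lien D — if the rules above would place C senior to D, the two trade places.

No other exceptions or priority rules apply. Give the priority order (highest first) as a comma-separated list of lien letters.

D, A, G, E, C, F, B

Effective dates: A relates back to 26 March 2016 (work commenced); F relates back to the deed date 30 July 2017.
By effective date: C (16 January 2016), A (26 March 2016), G (27 August 2016), E (26 January 2017), D (8 February 2017), F (30 July 2017), B (16 September 2017).
Because C would otherwise rank above D, the subordination swaps them.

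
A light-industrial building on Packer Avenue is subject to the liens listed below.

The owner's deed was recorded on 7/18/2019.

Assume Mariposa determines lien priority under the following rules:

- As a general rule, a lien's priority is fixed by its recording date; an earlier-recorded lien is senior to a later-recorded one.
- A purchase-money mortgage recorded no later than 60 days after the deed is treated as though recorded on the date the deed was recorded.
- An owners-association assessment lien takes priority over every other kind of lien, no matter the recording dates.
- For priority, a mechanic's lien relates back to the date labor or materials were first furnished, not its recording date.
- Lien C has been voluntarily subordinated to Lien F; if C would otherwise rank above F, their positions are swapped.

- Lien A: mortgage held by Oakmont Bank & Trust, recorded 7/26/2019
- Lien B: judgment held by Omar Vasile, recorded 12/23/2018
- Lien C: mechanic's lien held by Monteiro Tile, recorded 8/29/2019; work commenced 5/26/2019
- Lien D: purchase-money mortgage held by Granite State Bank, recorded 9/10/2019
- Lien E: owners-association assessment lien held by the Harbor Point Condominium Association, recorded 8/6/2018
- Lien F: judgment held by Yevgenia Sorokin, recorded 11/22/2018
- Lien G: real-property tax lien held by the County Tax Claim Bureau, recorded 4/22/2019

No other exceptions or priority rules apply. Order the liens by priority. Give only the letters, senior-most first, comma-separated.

First, effective dates: C's effective date is 5/26/2019, when work began; D relates back to the deed date 7/18/2019.
E, as an owners-association assessment lien, has superpriority and ranks first.
Among the remaining liens, by effective date: F (11/22/2018), B (12/23/2018), G (4/22/2019), C (5/26/2019), D (7/18/2019), A (7/26/2019).
Since C is not senior to F, the subordination leaves the order unchanged.

E, F, B, G, C, D, A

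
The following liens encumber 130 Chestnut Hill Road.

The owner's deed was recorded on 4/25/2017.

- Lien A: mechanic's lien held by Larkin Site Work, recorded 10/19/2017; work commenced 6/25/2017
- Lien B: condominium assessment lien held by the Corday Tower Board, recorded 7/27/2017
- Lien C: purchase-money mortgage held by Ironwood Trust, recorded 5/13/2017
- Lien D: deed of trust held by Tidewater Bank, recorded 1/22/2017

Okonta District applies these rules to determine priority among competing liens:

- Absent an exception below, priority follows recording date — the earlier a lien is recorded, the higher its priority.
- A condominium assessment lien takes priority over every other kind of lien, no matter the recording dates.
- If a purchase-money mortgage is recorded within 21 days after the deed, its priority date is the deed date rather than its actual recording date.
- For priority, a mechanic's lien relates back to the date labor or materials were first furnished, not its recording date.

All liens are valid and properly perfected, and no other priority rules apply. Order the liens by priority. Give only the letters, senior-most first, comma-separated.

Adjusting effective dates: A is treated as recorded 6/25/2017, the work-commencement date; C was recorded within the 21-day window, so its effective date is the deed date 4/25/2017.
B, as a condominium assessment lien, has superpriority and ranks first.
The other liens, earliest effective date first: D (1/22/2017), C (4/25/2017), A (6/25/2017).

B, D, C, A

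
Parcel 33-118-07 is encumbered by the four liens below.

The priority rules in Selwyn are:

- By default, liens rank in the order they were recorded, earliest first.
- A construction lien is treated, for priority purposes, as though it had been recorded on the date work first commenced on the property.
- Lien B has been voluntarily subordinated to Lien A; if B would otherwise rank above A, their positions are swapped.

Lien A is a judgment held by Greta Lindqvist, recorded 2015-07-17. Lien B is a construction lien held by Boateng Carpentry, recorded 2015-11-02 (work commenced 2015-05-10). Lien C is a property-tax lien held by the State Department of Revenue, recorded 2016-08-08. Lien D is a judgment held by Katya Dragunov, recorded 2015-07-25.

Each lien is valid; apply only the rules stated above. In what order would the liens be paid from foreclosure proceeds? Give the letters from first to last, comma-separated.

First, effective dates: B is treated as recorded 2015-05-10, the work-commencement date.
Ordering by effective date: B (2015-05-10), A (2015-07-17), D (2015-07-25), C (2016-08-08).
B is senior to A before the subordination, so the two trade places.

A, B, D, C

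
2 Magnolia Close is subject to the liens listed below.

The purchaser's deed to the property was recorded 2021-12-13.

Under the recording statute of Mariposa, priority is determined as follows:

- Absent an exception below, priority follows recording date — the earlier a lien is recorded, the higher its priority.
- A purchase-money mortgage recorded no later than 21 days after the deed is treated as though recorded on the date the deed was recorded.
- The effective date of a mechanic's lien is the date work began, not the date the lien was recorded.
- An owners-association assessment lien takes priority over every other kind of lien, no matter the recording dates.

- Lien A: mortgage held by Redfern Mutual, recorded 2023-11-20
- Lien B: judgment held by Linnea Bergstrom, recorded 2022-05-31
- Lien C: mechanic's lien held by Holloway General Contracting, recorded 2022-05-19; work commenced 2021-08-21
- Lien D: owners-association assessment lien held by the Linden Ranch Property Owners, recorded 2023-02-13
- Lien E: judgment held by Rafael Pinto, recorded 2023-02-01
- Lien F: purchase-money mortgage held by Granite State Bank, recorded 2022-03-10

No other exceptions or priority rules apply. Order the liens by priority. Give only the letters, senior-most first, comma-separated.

Effective dates: C is treated as recorded 2021-08-21, the work-commencement date; F was recorded 87 days after the deed, outside the 21-day window, so it keeps its recording date.
D is an owners-association assessment lien, so it outranks all other liens regardless of date.
Ordering the rest by effective date: C (2021-08-21), F (2022-03-10), B (2022-05-31), E (2023-02-01), A (2023-11-20).

D, C, F, B, E, A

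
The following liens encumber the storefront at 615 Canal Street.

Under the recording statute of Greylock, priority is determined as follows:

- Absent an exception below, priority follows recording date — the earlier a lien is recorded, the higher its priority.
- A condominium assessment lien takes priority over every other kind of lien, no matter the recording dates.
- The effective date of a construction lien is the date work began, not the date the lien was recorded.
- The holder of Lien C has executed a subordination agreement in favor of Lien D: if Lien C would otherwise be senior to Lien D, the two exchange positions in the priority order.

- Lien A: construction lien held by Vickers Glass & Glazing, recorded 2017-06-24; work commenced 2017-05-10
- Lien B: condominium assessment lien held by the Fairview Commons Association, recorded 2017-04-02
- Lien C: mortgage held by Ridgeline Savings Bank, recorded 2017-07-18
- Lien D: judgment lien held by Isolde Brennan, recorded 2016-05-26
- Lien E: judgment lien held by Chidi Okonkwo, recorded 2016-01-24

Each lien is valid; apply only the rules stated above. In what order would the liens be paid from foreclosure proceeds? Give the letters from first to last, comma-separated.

Effective dates: A is treated as recorded 2017-05-10, the work-commencement date.
B is a condominium assessment lien and takes priority over every other lien.
The other liens, earliest effective date first: E (2016-01-24), D (2016-05-26), A (2017-05-10), C (2017-07-18).
C is already junior to D, so the subordination agreement changes nothing.

B, E, D, A, C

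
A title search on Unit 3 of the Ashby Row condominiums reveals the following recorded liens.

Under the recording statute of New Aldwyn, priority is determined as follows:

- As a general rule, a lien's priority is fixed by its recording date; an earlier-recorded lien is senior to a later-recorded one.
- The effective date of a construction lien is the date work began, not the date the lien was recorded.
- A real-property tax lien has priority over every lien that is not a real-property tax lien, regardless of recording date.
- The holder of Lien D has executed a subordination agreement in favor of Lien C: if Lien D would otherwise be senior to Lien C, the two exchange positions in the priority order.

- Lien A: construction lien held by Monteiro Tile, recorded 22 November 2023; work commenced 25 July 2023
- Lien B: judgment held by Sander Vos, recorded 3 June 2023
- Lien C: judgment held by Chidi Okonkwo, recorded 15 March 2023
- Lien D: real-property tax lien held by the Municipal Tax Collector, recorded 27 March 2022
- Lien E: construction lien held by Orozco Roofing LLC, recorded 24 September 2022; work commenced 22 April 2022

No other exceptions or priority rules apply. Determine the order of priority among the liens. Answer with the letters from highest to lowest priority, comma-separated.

C, E, D, B, A

First, effective dates: A relates back to 25 July 2023 (work commenced); E relates back to 22 April 2022 (work commenced).
D, as a real-property tax lien, has superpriority and ranks first.
Among the remaining liens, by effective date: E (22 April 2022), C (15 March 2023), B (3 June 2023), A (25 July 2023).
The subordination applies — D was senior to C — so D and C swap.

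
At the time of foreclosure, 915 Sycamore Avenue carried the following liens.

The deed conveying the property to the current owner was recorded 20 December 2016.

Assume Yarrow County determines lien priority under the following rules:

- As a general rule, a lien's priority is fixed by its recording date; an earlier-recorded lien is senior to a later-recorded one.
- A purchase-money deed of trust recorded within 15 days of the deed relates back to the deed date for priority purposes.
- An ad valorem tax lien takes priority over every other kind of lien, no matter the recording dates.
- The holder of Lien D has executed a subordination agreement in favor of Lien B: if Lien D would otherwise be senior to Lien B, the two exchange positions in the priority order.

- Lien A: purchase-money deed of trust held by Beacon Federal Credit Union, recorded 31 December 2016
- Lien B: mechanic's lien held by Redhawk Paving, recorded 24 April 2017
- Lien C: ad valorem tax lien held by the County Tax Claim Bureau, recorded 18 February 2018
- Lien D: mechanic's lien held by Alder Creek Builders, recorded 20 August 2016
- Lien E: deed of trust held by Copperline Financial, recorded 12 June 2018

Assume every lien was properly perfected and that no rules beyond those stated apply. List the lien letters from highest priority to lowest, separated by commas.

C, B, A, D, E

Effective dates: A was recorded within the 15-day window, so its effective date is the deed date 20 December 2016.
C, as an ad valorem tax lien, has superpriority and ranks first.
Ordering the rest by effective date: D (20 August 2016), A (20 December 2016), B (24 April 2017), E (12 June 2018).
Because D would otherwise rank above B, the subordination swaps them.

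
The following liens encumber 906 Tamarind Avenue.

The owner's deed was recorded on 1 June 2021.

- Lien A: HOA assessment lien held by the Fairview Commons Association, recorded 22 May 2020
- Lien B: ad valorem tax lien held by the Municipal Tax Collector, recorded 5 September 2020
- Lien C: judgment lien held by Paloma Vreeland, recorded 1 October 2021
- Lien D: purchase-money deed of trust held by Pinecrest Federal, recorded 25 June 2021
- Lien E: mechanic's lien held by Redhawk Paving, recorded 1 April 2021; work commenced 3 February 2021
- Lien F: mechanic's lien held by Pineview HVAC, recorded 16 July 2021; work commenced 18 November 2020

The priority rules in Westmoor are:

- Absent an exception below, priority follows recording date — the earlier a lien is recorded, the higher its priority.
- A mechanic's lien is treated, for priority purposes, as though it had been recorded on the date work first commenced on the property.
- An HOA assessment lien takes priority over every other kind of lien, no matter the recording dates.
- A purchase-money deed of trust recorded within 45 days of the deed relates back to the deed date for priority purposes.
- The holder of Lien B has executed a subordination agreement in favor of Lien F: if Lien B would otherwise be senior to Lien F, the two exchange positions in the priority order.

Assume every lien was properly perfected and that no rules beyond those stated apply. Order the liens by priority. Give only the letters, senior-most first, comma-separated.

A, F, B, E, D, C

Effective dates after the stated exceptions: D's effective date is the deed date, 1 June 2021; E is treated as recorded 3 February 2021, the work-commencement date; F is treated as recorded 18 November 2020, the work-commencement date.
A is an HOA assessment lien and takes priority over every other lien.
The other liens, earliest effective date first: B (5 September 2020), F (18 November 2020), E (3 February 2021), D (1 June 2021), C (1 October 2021).
B would otherwise be senior to F, so under the subordination agreement B and F exchange positions.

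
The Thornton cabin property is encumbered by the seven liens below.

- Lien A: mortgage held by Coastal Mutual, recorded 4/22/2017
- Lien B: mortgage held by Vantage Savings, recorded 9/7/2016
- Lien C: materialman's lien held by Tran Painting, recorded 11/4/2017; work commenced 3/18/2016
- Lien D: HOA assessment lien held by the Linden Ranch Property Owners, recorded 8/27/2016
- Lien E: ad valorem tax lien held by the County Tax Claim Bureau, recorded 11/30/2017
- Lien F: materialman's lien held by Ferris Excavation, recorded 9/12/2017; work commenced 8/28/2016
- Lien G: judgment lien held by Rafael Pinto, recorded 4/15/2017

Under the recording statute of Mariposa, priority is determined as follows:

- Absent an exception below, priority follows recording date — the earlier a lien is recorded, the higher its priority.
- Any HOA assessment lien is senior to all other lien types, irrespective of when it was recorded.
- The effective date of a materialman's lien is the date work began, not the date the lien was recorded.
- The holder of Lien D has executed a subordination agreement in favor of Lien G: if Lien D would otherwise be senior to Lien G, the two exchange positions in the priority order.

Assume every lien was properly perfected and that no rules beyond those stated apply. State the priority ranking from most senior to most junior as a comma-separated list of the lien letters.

Adjusting effective dates: C is treated as recorded 3/18/2016, the work-commencement date; F's effective date is 8/28/2016, when work began.
D is an HOA assessment lien and takes priority over every other lien.
Remaining liens by effective date: C (3/18/2016), F (8/28/2016), B (9/7/2016), G (4/15/2017), A (4/22/2017), E (11/30/2017).
Because D would otherwise rank above G, the subordination swaps them.

G, C, F, B, D, A, E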